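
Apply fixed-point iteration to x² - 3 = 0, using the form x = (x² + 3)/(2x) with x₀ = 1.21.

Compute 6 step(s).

Equation: x² - 3 = 0
Fixed-point form: x = (x² + 3)/(2x)
x₀ = 1.21

x_1 = g(1.210000) = 1.844669
x_2 = g(1.844669) = 1.735489
x_3 = g(1.735489) = 1.732054
x_4 = g(1.732054) = 1.732051
x_5 = g(1.732051) = 1.732051
x_6 = g(1.732051) = 1.732051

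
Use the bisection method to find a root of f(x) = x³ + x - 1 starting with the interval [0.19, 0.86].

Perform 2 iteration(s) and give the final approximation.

f(x) = x³ + x - 1
Initial interval: [0.19, 0.86]

Iteration 1:
  c_1 = (0.190000 + 0.860000)/2 = 0.525000
  f(c_1) = f(0.525000) = -0.330297
  f(a) × f(c) ≥ 0, new interval: [0.525000, 0.860000]
Iteration 2:
  c_2 = (0.525000 + 0.860000)/2 = 0.692500
  f(c_2) = f(0.692500) = 0.024593
  f(a) × f(c) < 0, new interval: [0.525000, 0.692500]

After 2 iteration(s), the approximation is c_2 = 0.692500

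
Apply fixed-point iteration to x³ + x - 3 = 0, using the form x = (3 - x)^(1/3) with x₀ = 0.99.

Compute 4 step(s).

Equation: x³ + x - 3 = 0
Fixed-point form: x = (3 - x)^(1/3)
x₀ = 0.99

x_1 = g(0.990000) = 1.262017
x_2 = g(1.262017) = 1.202306
x_3 = g(1.202306) = 1.215921
x_4 = g(1.215921) = 1.212843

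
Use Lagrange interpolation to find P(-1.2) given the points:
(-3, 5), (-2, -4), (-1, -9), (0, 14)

Lagrange interpolation formula:
P(x) = Σ yᵢ × Lᵢ(x)
where Lᵢ(x) = Π_{j≠i} (x - xⱼ)/(xᵢ - xⱼ)

L_0(-1.2) = (-1.2 - (-2))/(-3 - (-2)) × (-1.2 - (-1))/(-3 - (-1)) × (-1.2 - 0)/(-3 - 0) = -0.032000
L_1(-1.2) = (-1.2 - (-3))/(-2 - (-3)) × (-1.2 - (-1))/(-2 - (-1)) × (-1.2 - 0)/(-2 - 0) = 0.216000
L_2(-1.2) = (-1.2 - (-3))/(-1 - (-3)) × (-1.2 - (-2))/(-1 - (-2)) × (-1.2 - 0)/(-1 - 0) = 0.864000
L_3(-1.2) = (-1.2 - (-3))/(0 - (-3)) × (-1.2 - (-2))/(0 - (-2)) × (-1.2 - (-1))/(0 - (-1)) = -0.048000

P(-1.2) = 5×L_0(-1.2) + (-4)×L_1(-1.2) + (-9)×L_2(-1.2) + 14×L_3(-1.2)
P(-1.2) = -9.472000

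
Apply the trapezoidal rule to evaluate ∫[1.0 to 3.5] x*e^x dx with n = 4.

f(x) = x*e^x
a = 1.0, b = 3.5, n = 4
h = (b - a)/n = 0.625000

Trapezoidal rule: (h/2)[f(x₀) + 2f(x₁) + 2f(x₂) + ... + f(xₙ)]

x_0 = 1.0000, f(x_0) = 2.718282, coefficient = 1
x_1 = 1.6250, f(x_1) = 8.252431, coefficient = 2
x_2 = 2.2500, f(x_2) = 21.347406, coefficient = 2
x_3 = 2.8750, f(x_3) = 50.960594, coefficient = 2
x_4 = 3.5000, f(x_4) = 115.904082, coefficient = 1

I ≈ (0.625000/2) × 279.743226 = 87.419758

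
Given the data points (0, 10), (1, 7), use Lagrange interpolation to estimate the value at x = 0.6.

Lagrange interpolation formula:
P(x) = Σ yᵢ × Lᵢ(x)
where Lᵢ(x) = Π_{j≠i} (x - xⱼ)/(xᵢ - xⱼ)

L_0(0.6) = (0.6 - 1)/(0 - 1) = 0.400000
L_1(0.6) = (0.6 - 0)/(1 - 0) = 0.600000

P(0.6) = 10×L_0(0.6) + 7×L_1(0.6)
P(0.6) = 8.200000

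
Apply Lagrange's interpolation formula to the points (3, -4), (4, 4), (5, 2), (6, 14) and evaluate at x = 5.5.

Lagrange interpolation formula:
P(x) = Σ yᵢ × Lᵢ(x)
where Lᵢ(x) = Π_{j≠i} (x - xⱼ)/(xᵢ - xⱼ)

L_0(5.5) = (5.5 - 4)/(3 - 4) × (5.5 - 5)/(3 - 5) × (5.5 - 6)/(3 - 6) = 0.062500
L_1(5.5) = (5.5 - 3)/(4 - 3) × (5.5 - 5)/(4 - 5) × (5.5 - 6)/(4 - 6) = -0.312500
L_2(5.5) = (5.5 - 3)/(5 - 3) × (5.5 - 4)/(5 - 4) × (5.5 - 6)/(5 - 6) = 0.937500
L_3(5.5) = (5.5 - 3)/(6 - 3) × (5.5 - 4)/(6 - 4) × (5.5 - 5)/(6 - 5) = 0.312500

P(5.5) = (-4)×L_0(5.5) + 4×L_1(5.5) + 2×L_2(5.5) + 14×L_3(5.5)
P(5.5) = 4.750000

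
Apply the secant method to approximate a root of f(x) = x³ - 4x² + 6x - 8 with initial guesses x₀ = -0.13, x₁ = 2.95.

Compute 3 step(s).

f(x) = x³ - 4x² + 6x - 8
x₀ = -0.13, x₁ = 2.95

Secant formula: x_{n+1} = x_n - f(x_n)(x_n - x_{n-1})/(f(x_n) - f(x_{n-1}))

Iteration 1:
  f(-0.130000) = -8.849797
  f(2.950000) = 0.562375
  x_2 = 2.950000 - 0.562375×(2.950000 - (-0.130000))/(0.562375 - (-8.849797))
       = 2.765971
Iteration 2:
  f(2.950000) = 0.562375
  f(2.765971) = -0.845233
  x_3 = 2.765971 - (-0.845233)×(2.765971 - 2.950000)/(-0.845233 - 0.562375)
       = 2.876476
Iteration 3:
  f(2.765971) = -0.845233
  f(2.876476) = -0.037313
  x_4 = 2.876476 - (-0.037313)×(2.876476 - 2.765971)/(-0.037313 - (-0.845233))
       = 2.881579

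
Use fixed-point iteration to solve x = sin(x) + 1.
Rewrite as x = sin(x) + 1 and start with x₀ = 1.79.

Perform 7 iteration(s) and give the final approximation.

Equation: x = sin(x) + 1
Fixed-point form: x = sin(x) + 1
x₀ = 1.79

x_1 = g(1.790000) = 1.976071
x_2 = g(1.976071) = 1.918994
x_3 = g(1.918994) = 1.939989
x_4 = g(1.939989) = 1.932619
x_5 = g(1.932619) = 1.935253
x_6 = g(1.935253) = 1.934317
x_7 = g(1.934317) = 1.934651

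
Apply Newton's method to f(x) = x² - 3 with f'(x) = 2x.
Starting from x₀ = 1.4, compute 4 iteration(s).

f(x) = x² - 3
f'(x) = 2x
x₀ = 1.4

Newton-Raphson formula: x_{n+1} = x_n - f(x_n)/f'(x_n)

Iteration 1:
  f(1.400000) = -1.040000
  f'(1.400000) = 2.800000
  x_1 = 1.400000 - (-1.040000)/2.800000 = 1.771429
Iteration 2:
  f(1.771429) = 0.137959
  f'(1.771429) = 3.542857
  x_2 = 1.771429 - 0.137959/3.542857 = 1.732488
Iteration 3:
  f(1.732488) = 0.001516
  f'(1.732488) = 3.464977
  x_3 = 1.732488 - 0.001516/3.464977 = 1.732051
Iteration 4:
  f(1.732051) = 0.000000
  f'(1.732051) = 3.464102
  x_4 = 1.732051 - 0.000000/3.464102 = 1.732051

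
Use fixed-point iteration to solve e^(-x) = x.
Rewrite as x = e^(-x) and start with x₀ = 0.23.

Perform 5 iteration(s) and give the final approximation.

Equation: e^(-x) = x
Fixed-point form: x = e^(-x)
x₀ = 0.23

x_1 = g(0.230000) = 0.794534
x_2 = g(0.794534) = 0.451792
x_3 = g(0.451792) = 0.636487
x_4 = g(0.636487) = 0.529148
x_5 = g(0.529148) = 0.589107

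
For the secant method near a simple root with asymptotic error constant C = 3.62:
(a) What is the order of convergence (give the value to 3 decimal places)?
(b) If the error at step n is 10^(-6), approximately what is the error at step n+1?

(a) Secant method has superlinear convergence with order φ = (1+√5)/2 ≈ 1.618.
    This means |e_{n+1}| ≈ C|e_n|^1.618.

(b) With |e_n| = 10^(-6) and C = 3.62:
    |e_{n+1}| ≈ 3.62 × (10^(-6))^1.618 = 3.62 × 10^(-9.71)

(a) ≈ 1.618 (golden ratio); (b) |e_{n+1}| ≈ 7.088e-10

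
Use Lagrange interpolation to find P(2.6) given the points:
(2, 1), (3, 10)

Lagrange interpolation formula:
P(x) = Σ yᵢ × Lᵢ(x)
where Lᵢ(x) = Π_{j≠i} (x - xⱼ)/(xᵢ - xⱼ)

L_0(2.6) = (2.6 - 3)/(2 - 3) = 0.400000
L_1(2.6) = (2.6 - 2)/(3 - 2) = 0.600000

P(2.6) = 1×L_0(2.6) + 10×L_1(2.6)
P(2.6) = 6.400000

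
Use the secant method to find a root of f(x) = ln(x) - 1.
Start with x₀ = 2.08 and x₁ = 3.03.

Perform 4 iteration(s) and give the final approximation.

f(x) = ln(x) - 1
x₀ = 2.08, x₁ = 3.03

Secant formula: x_{n+1} = x_n - f(x_n)(x_n - x_{n-1})/(f(x_n) - f(x_{n-1}))

Iteration 1:
  f(2.080000) = -0.267632
  f(3.030000) = 0.108563
  x_2 = 3.030000 - 0.108563×(3.030000 - 2.080000)/(0.108563 - (-0.267632))
       = 2.755848
Iteration 2:
  f(3.030000) = 0.108563
  f(2.755848) = 0.013725
  x_3 = 2.755848 - 0.013725×(2.755848 - 3.030000)/(0.013725 - 0.108563)
       = 2.716172
Iteration 3:
  f(2.755848) = 0.013725
  f(2.716172) = -0.000777
  x_4 = 2.716172 - (-0.000777)×(2.716172 - 2.755848)/(-0.000777 - 0.013725)
       = 2.718296
Iteration 4:
  f(2.716172) = -0.000777
  f(2.718296) = 0.000005
  x_5 = 2.718296 - 0.000005×(2.718296 - 2.716172)/(0.000005 - (-0.000777))
       = 2.718282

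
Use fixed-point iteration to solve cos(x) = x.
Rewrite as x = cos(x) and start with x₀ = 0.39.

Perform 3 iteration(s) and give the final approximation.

Equation: cos(x) = x
Fixed-point form: x = cos(x)
x₀ = 0.39

x_1 = g(0.390000) = 0.924909
x_2 = g(0.924909) = 0.601907
x_3 = g(0.601907) = 0.824257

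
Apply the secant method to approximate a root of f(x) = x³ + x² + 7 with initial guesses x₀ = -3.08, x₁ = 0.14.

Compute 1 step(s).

f(x) = x³ + x² + 7
x₀ = -3.08, x₁ = 0.14

Secant formula: x_{n+1} = x_n - f(x_n)(x_n - x_{n-1})/(f(x_n) - f(x_{n-1}))

Iteration 1:
  f(-3.080000) = -12.731712
  f(0.140000) = 7.022344
  x_2 = 0.140000 - 7.022344×(0.140000 - (-3.080000))/(7.022344 - (-12.731712))
       = -1.004674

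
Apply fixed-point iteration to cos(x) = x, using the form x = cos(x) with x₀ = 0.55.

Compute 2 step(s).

Equation: cos(x) = x
Fixed-point form: x = cos(x)
x₀ = 0.55

x_1 = g(0.550000) = 0.852525
x_2 = g(0.852525) = 0.658084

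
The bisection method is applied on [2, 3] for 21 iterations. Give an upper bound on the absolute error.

Bisection error bound: |error| ≤ (b-a)/2^n
|error| ≤ (3 - 2)/2^21 = 1/2^21
|error| ≤ 0.0000004768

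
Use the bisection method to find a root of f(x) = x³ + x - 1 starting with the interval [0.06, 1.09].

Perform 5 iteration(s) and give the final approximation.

f(x) = x³ + x - 1
Initial interval: [0.06, 1.09]

Iteration 1:
  c_1 = (0.060000 + 1.090000)/2 = 0.575000
  f(c_1) = f(0.575000) = -0.234891
  f(a) × f(c) ≥ 0, new interval: [0.575000, 1.090000]
Iteration 2:
  c_2 = (0.575000 + 1.090000)/2 = 0.832500
  f(c_2) = f(0.832500) = 0.409469
  f(a) × f(c) < 0, new interval: [0.575000, 0.832500]
Iteration 3:
  c_3 = (0.575000 + 0.832500)/2 = 0.703750
  f(c_3) = f(0.703750) = 0.052292
  f(a) × f(c) < 0, new interval: [0.575000, 0.703750]
Iteration 4:
  c_4 = (0.575000 + 0.703750)/2 = 0.639375
  f(c_4) = f(0.639375) = -0.099248
  f(a) × f(c) ≥ 0, new interval: [0.639375, 0.703750]
Iteration 5:
  c_5 = (0.639375 + 0.703750)/2 = 0.671563
  f(c_5) = f(0.671563) = -0.025565
  f(a) × f(c) ≥ 0, new interval: [0.671563, 0.703750]

After 5 iteration(s), the approximation is c_5 = 0.671563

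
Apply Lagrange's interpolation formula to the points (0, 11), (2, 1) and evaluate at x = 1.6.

Lagrange interpolation formula:
P(x) = Σ yᵢ × Lᵢ(x)
where Lᵢ(x) = Π_{j≠i} (x - xⱼ)/(xᵢ - xⱼ)

L_0(1.6) = (1.6 - 2)/(0 - 2) = 0.200000
L_1(1.6) = (1.6 - 0)/(2 - 0) = 0.800000

P(1.6) = 11×L_0(1.6) + 1×L_1(1.6)
P(1.6) = 3.000000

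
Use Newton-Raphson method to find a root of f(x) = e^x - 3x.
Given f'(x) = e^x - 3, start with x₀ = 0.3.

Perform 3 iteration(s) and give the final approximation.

f(x) = e^x - 3x
f'(x) = e^x - 3
x₀ = 0.3

Newton-Raphson formula: x_{n+1} = x_n - f(x_n)/f'(x_n)

Iteration 1:
  f(0.300000) = 0.449859
  f'(0.300000) = -1.650141
  x_1 = 0.300000 - 0.449859/(-1.650141) = 0.572618
Iteration 2:
  f(0.572618) = 0.055048
  f'(0.572618) = -1.227097
  x_2 = 0.572618 - 0.055048/(-1.227097) = 0.617479
Iteration 3:
  f(0.617479) = 0.001811
  f'(0.617479) = -1.145753
  x_3 = 0.617479 - 0.001811/(-1.145753) = 0.619059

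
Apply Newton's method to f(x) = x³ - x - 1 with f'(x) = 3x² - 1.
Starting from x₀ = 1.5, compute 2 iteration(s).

f(x) = x³ - x - 1
f'(x) = 3x² - 1
x₀ = 1.5

Newton-Raphson formula: x_{n+1} = x_n - f(x_n)/f'(x_n)

Iteration 1:
  f(1.500000) = 0.875000
  f'(1.500000) = 5.750000
  x_1 = 1.500000 - 0.875000/5.750000 = 1.347826
Iteration 2:
  f(1.347826) = 0.100682
  f'(1.347826) = 4.449905
  x_2 = 1.347826 - 0.100682/4.449905 = 1.325200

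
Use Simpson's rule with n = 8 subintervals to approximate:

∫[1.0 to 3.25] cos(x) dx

f(x) = cos(x)
a = 1.0, b = 3.25, n = 8
h = (b - a)/n = 0.281250

Simpson's rule: (h/3)[f(x₀) + 4f(x₁) + 2f(x₂) + ... + f(xₙ)]

x_0 = 1.0000, f(x_0) = 0.540302, coefficient = 1
x_1 = 1.2812, f(x_1) = 0.285517, coefficient = 4
x_2 = 1.5625, f(x_2) = 0.008296, coefficient = 2
x_3 = 1.8438, f(x_3) = -0.269577, coefficient = 4
x_4 = 2.1250, f(x_4) = -0.526266, coefficient = 2
x_5 = 2.4062, f(x_5) = -0.741601, coefficient = 4
x_6 = 2.6875, f(x_6) = -0.898659, coefficient = 2
x_7 = 2.9688, f(x_7) = -0.985100, coefficient = 4
x_8 = 3.2500, f(x_8) = -0.994130, coefficient = 1

I ≈ (0.281250/3) × -10.130127 = -0.949699
Exact value: -0.949666
Error: 0.000033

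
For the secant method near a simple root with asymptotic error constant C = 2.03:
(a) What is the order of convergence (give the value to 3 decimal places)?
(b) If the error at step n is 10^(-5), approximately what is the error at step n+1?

(a) Secant method has superlinear convergence with order φ = (1+√5)/2 ≈ 1.618.
    This means |e_{n+1}| ≈ C|e_n|^1.618.

(b) With |e_n| = 10^(-5) and C = 2.03:
    |e_{n+1}| ≈ 2.03 × (10^(-5))^1.618 = 2.03 × 10^(-8.09)

(a) ≈ 1.618 (golden ratio); (b) |e_{n+1}| ≈ 1.649e-08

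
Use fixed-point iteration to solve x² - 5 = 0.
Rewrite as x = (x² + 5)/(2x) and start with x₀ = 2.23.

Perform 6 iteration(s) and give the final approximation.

Equation: x² - 5 = 0
Fixed-point form: x = (x² + 5)/(2x)
x₀ = 2.23

x_1 = g(2.230000) = 2.236076
x_2 = g(2.236076) = 2.236068
x_3 = g(2.236068) = 2.236068
x_4 = g(2.236068) = 2.236068
x_5 = g(2.236068) = 2.236068
x_6 = g(2.236068) = 2.236068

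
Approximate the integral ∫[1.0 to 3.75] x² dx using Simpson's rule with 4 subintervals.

f(x) = x²
a = 1.0, b = 3.75, n = 4
h = (b - a)/n = 0.687500

Simpson's rule: (h/3)[f(x₀) + 4f(x₁) + 2f(x₂) + ... + f(xₙ)]

x_0 = 1.0000, f(x_0) = 1.000000, coefficient = 1
x_1 = 1.6875, f(x_1) = 2.847656, coefficient = 4
x_2 = 2.3750, f(x_2) = 5.640625, coefficient = 2
x_3 = 3.0625, f(x_3) = 9.378906, coefficient = 4
x_4 = 3.7500, f(x_4) = 14.062500, coefficient = 1

I ≈ (0.687500/3) × 75.250000 = 17.244792
Exact value: 17.244792
Error: 0.000000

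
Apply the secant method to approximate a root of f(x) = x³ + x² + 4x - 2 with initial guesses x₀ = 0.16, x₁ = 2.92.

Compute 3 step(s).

f(x) = x³ + x² + 4x - 2
x₀ = 0.16, x₁ = 2.92

Secant formula: x_{n+1} = x_n - f(x_n)(x_n - x_{n-1})/(f(x_n) - f(x_{n-1}))

Iteration 1:
  f(0.160000) = -1.330304
  f(2.920000) = 43.103488
  x_2 = 2.920000 - 43.103488×(2.920000 - 0.160000)/(43.103488 - (-1.330304))
       = 0.242632
Iteration 2:
  f(2.920000) = 43.103488
  f(0.242632) = -0.956319
  x_3 = 0.242632 - (-0.956319)×(0.242632 - 2.920000)/(-0.956319 - 43.103488)
       = 0.300744
Iteration 3:
  f(0.242632) = -0.956319
  f(0.300744) = -0.679375
  x_4 = 0.300744 - (-0.679375)×(0.300744 - 0.242632)/(-0.679375 - (-0.956319))
       = 0.443300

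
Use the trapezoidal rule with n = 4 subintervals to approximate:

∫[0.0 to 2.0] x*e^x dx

f(x) = x*e^x
a = 0.0, b = 2.0, n = 4
h = (b - a)/n = 0.500000

Trapezoidal rule: (h/2)[f(x₀) + 2f(x₁) + 2f(x₂) + ... + f(xₙ)]

x_0 = 0.0000, f(x_0) = 0.000000, coefficient = 1
x_1 = 0.5000, f(x_1) = 0.824361, coefficient = 2
x_2 = 1.0000, f(x_2) = 2.718282, coefficient = 2
x_3 = 1.5000, f(x_3) = 6.722534, coefficient = 2
x_4 = 2.0000, f(x_4) = 14.778112, coefficient = 1

I ≈ (0.500000/2) × 35.308464 = 8.827116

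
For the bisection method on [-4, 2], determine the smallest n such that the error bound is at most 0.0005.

We need (b-a)/2^n ≤ 0.0005
(2 - (-4))/2^n ≤ 0.0005
6/2^n ≤ 0.0005
2^n ≥ 12000
n ≥ log₂(12000) = 13.55
n ≥ 14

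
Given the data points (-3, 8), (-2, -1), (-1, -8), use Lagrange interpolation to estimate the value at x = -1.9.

Lagrange interpolation formula:
P(x) = Σ yᵢ × Lᵢ(x)
where Lᵢ(x) = Π_{j≠i} (x - xⱼ)/(xᵢ - xⱼ)

L_0(-1.9) = (-1.9 - (-2))/(-3 - (-2)) × (-1.9 - (-1))/(-3 - (-1)) = -0.045000
L_1(-1.9) = (-1.9 - (-3))/(-2 - (-3)) × (-1.9 - (-1))/(-2 - (-1)) = 0.990000
L_2(-1.9) = (-1.9 - (-3))/(-1 - (-3)) × (-1.9 - (-2))/(-1 - (-2)) = 0.055000

P(-1.9) = 8×L_0(-1.9) + (-1)×L_1(-1.9) + (-8)×L_2(-1.9)
P(-1.9) = -1.790000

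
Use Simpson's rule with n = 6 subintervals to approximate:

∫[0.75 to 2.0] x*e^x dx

f(x) = x*e^x
a = 0.75, b = 2.0, n = 6
h = (b - a)/n = 0.208333

Simpson's rule: (h/3)[f(x₀) + 4f(x₁) + 2f(x₂) + ... + f(xₙ)]

x_0 = 0.7500, f(x_0) = 1.587750, coefficient = 1
x_1 = 0.9583, f(x_1) = 2.498708, coefficient = 4
x_2 = 1.1667, f(x_2) = 3.746482, coefficient = 2
x_3 = 1.3750, f(x_3) = 5.438230, coefficient = 4
x_4 = 1.5833, f(x_4) = 7.712679, coefficient = 2
x_5 = 1.7917, f(x_5) = 10.749002, coefficient = 4
x_6 = 2.0000, f(x_6) = 14.778112, coefficient = 1

I ≈ (0.208333/3) × 114.027949 = 7.918608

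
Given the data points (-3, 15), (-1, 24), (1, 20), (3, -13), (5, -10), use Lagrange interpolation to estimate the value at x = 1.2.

Lagrange interpolation formula:
P(x) = Σ yᵢ × Lᵢ(x)
where Lᵢ(x) = Π_{j≠i} (x - xⱼ)/(xᵢ - xⱼ)

L_0(1.2) = (1.2 - (-1))/(-3 - (-1)) × (1.2 - 1)/(-3 - 1) × (1.2 - 3)/(-3 - 3) × (1.2 - 5)/(-3 - 5) = 0.007837
L_1(1.2) = (1.2 - (-3))/(-1 - (-3)) × (1.2 - 1)/(-1 - 1) × (1.2 - 3)/(-1 - 3) × (1.2 - 5)/(-1 - 5) = -0.059850
L_2(1.2) = (1.2 - (-3))/(1 - (-3)) × (1.2 - (-1))/(1 - (-1)) × (1.2 - 3)/(1 - 3) × (1.2 - 5)/(1 - 5) = 0.987525
L_3(1.2) = (1.2 - (-3))/(3 - (-3)) × (1.2 - (-1))/(3 - (-1)) × (1.2 - 1)/(3 - 1) × (1.2 - 5)/(3 - 5) = 0.073150
L_4(1.2) = (1.2 - (-3))/(5 - (-3)) × (1.2 - (-1))/(5 - (-1)) × (1.2 - 1)/(5 - 1) × (1.2 - 3)/(5 - 3) = -0.008663

P(1.2) = 15×L_0(1.2) + 24×L_1(1.2) + 20×L_2(1.2) + (-13)×L_3(1.2) + (-10)×L_4(1.2)
P(1.2) = 17.567338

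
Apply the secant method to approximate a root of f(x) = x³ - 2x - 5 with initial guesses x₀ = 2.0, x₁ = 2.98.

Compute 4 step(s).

f(x) = x³ - 2x - 5
x₀ = 2.0, x₁ = 2.98

Secant formula: x_{n+1} = x_n - f(x_n)(x_n - x_{n-1})/(f(x_n) - f(x_{n-1}))

Iteration 1:
  f(2.000000) = -1.000000
  f(2.980000) = 15.503592
  x_2 = 2.980000 - 15.503592×(2.980000 - 2.000000)/(15.503592 - (-1.000000))
       = 2.059381
Iteration 2:
  f(2.980000) = 15.503592
  f(2.059381) = -0.384824
  x_3 = 2.059381 - (-0.384824)×(2.059381 - 2.980000)/(-0.384824 - 15.503592)
       = 2.081679
Iteration 3:
  f(2.059381) = -0.384824
  f(2.081679) = -0.142639
  x_4 = 2.081679 - (-0.142639)×(2.081679 - 2.059381)/(-0.142639 - (-0.384824))
       = 2.094811
Iteration 4:
  f(2.081679) = -0.142639
  f(2.094811) = 0.002902
  x_5 = 2.094811 - 0.002902×(2.094811 - 2.081679)/(0.002902 - (-0.142639))
       = 2.094550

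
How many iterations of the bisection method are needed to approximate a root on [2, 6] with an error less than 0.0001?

We need (b-a)/2^n ≤ 0.0001
(6 - 2)/2^n ≤ 0.0001
4/2^n ≤ 0.0001
2^n ≥ 40000
n ≥ log₂(40000) = 15.29
n ≥ 16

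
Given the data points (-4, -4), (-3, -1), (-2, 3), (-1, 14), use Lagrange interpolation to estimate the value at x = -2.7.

Lagrange interpolation formula:
P(x) = Σ yᵢ × Lᵢ(x)
where Lᵢ(x) = Π_{j≠i} (x - xⱼ)/(xᵢ - xⱼ)

L_0(-2.7) = (-2.7 - (-3))/(-4 - (-3)) × (-2.7 - (-2))/(-4 - (-2)) × (-2.7 - (-1))/(-4 - (-1)) = -0.059500
L_1(-2.7) = (-2.7 - (-4))/(-3 - (-4)) × (-2.7 - (-2))/(-3 - (-2)) × (-2.7 - (-1))/(-3 - (-1)) = 0.773500
L_2(-2.7) = (-2.7 - (-4))/(-2 - (-4)) × (-2.7 - (-3))/(-2 - (-3)) × (-2.7 - (-1))/(-2 - (-1)) = 0.331500
L_3(-2.7) = (-2.7 - (-4))/(-1 - (-4)) × (-2.7 - (-3))/(-1 - (-3)) × (-2.7 - (-2))/(-1 - (-2)) = -0.045500

P(-2.7) = (-4)×L_0(-2.7) + (-1)×L_1(-2.7) + 3×L_2(-2.7) + 14×L_3(-2.7)
P(-2.7) = -0.178000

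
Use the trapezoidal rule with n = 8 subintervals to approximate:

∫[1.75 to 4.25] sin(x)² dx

f(x) = sin(x)²
a = 1.75, b = 4.25, n = 8
h = (b - a)/n = 0.312500

Trapezoidal rule: (h/2)[f(x₀) + 2f(x₁) + 2f(x₂) + ... + f(xₙ)]

x_0 = 1.7500, f(x_0) = 0.968228, coefficient = 1
x_1 = 2.0625, f(x_1) = 0.777095, coefficient = 2
x_2 = 2.3750, f(x_2) = 0.481199, coefficient = 2
x_3 = 2.6875, f(x_3) = 0.192411, coefficient = 2
x_4 = 3.0000, f(x_4) = 0.019915, coefficient = 2
x_5 = 3.3125, f(x_5) = 0.028926, coefficient = 2
x_6 = 3.6250, f(x_6) = 0.216038, coefficient = 2
x_7 = 3.9375, f(x_7) = 0.510508, coefficient = 2
x_8 = 4.2500, f(x_8) = 0.801006, coefficient = 1

I ≈ (0.312500/2) × 6.221419 = 0.972097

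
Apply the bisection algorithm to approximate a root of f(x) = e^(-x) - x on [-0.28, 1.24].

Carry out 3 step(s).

f(x) = e^(-x) - x
Initial interval: [-0.28, 1.24]

Iteration 1:
  c_1 = (-0.280000 + 1.240000)/2 = 0.480000
  f(c_1) = f(0.480000) = 0.138783
  f(a) × f(c) ≥ 0, new interval: [0.480000, 1.240000]
Iteration 2:
  c_2 = (0.480000 + 1.240000)/2 = 0.860000
  f(c_2) = f(0.860000) = -0.436838
  f(a) × f(c) < 0, new interval: [0.480000, 0.860000]
Iteration 3:
  c_3 = (0.480000 + 0.860000)/2 = 0.670000
  f(c_3) = f(0.670000) = -0.158291
  f(a) × f(c) < 0, new interval: [0.480000, 0.670000]

After 3 iteration(s), the approximation is c_3 = 0.670000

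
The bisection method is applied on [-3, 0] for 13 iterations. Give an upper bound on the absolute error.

Bisection error bound: |error| ≤ (b-a)/2^n
|error| ≤ (0 - (-3))/2^13 = 3/2^13
|error| ≤ 0.0003662109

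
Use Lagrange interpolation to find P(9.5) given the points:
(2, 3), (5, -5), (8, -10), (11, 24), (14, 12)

Lagrange interpolation formula:
P(x) = Σ yᵢ × Lᵢ(x)
where Lᵢ(x) = Π_{j≠i} (x - xⱼ)/(xᵢ - xⱼ)

L_0(9.5) = (9.5 - 5)/(2 - 5) × (9.5 - 8)/(2 - 8) × (9.5 - 11)/(2 - 11) × (9.5 - 14)/(2 - 14) = 0.023438
L_1(9.5) = (9.5 - 2)/(5 - 2) × (9.5 - 8)/(5 - 8) × (9.5 - 11)/(5 - 11) × (9.5 - 14)/(5 - 14) = -0.156250
L_2(9.5) = (9.5 - 2)/(8 - 2) × (9.5 - 5)/(8 - 5) × (9.5 - 11)/(8 - 11) × (9.5 - 14)/(8 - 14) = 0.703125
L_3(9.5) = (9.5 - 2)/(11 - 2) × (9.5 - 5)/(11 - 5) × (9.5 - 8)/(11 - 8) × (9.5 - 14)/(11 - 14) = 0.468750
L_4(9.5) = (9.5 - 2)/(14 - 2) × (9.5 - 5)/(14 - 5) × (9.5 - 8)/(14 - 8) × (9.5 - 11)/(14 - 11) = -0.039062

P(9.5) = 3×L_0(9.5) + (-5)×L_1(9.5) + (-10)×L_2(9.5) + 24×L_3(9.5) + 12×L_4(9.5)
P(9.5) = 4.601562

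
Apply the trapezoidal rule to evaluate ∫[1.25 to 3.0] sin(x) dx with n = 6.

f(x) = sin(x)
a = 1.25, b = 3.0, n = 6
h = (b - a)/n = 0.291667

Trapezoidal rule: (h/2)[f(x₀) + 2f(x₁) + 2f(x₂) + ... + f(xₙ)]

x_0 = 1.2500, f(x_0) = 0.948985, coefficient = 1
x_1 = 1.5417, f(x_1) = 0.999576, coefficient = 2
x_2 = 1.8333, f(x_2) = 0.965735, coefficient = 2
x_3 = 2.1250, f(x_3) = 0.850320, coefficient = 2
x_4 = 2.4167, f(x_4) = 0.663080, coefficient = 2
x_5 = 2.7083, f(x_5) = 0.419831, coefficient = 2
x_6 = 3.0000, f(x_6) = 0.141120, coefficient = 1

I ≈ (0.291667/2) × 8.887188 = 1.296048
Exact value: 1.305315
Error: 0.009267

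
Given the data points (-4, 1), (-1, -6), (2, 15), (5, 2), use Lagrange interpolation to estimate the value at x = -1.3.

Lagrange interpolation formula:
P(x) = Σ yᵢ × Lᵢ(x)
where Lᵢ(x) = Π_{j≠i} (x - xⱼ)/(xᵢ - xⱼ)

L_0(-1.3) = (-1.3 - (-1))/(-4 - (-1)) × (-1.3 - 2)/(-4 - 2) × (-1.3 - 5)/(-4 - 5) = 0.038500
L_1(-1.3) = (-1.3 - (-4))/(-1 - (-4)) × (-1.3 - 2)/(-1 - 2) × (-1.3 - 5)/(-1 - 5) = 1.039500
L_2(-1.3) = (-1.3 - (-4))/(2 - (-4)) × (-1.3 - (-1))/(2 - (-1)) × (-1.3 - 5)/(2 - 5) = -0.094500
L_3(-1.3) = (-1.3 - (-4))/(5 - (-4)) × (-1.3 - (-1))/(5 - (-1)) × (-1.3 - 2)/(5 - 2) = 0.016500

P(-1.3) = 1×L_0(-1.3) + (-6)×L_1(-1.3) + 15×L_2(-1.3) + 2×L_3(-1.3)
P(-1.3) = -7.583000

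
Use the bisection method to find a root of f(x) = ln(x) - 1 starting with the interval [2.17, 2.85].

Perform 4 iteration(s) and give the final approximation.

f(x) = ln(x) - 1
Initial interval: [2.17, 2.85]

Iteration 1:
  c_1 = (2.170000 + 2.850000)/2 = 2.510000
  f(c_1) = f(2.510000) = -0.079717
  f(a) × f(c) ≥ 0, new interval: [2.510000, 2.850000]
Iteration 2:
  c_2 = (2.510000 + 2.850000)/2 = 2.680000
  f(c_2) = f(2.680000) = -0.014183
  f(a) × f(c) ≥ 0, new interval: [2.680000, 2.850000]
Iteration 3:
  c_3 = (2.680000 + 2.850000)/2 = 2.765000
  f(c_3) = f(2.765000) = 0.017041
  f(a) × f(c) < 0, new interval: [2.680000, 2.765000]
Iteration 4:
  c_4 = (2.680000 + 2.765000)/2 = 2.722500
  f(c_4) = f(2.722500) = 0.001551
  f(a) × f(c) < 0, new interval: [2.680000, 2.722500]

After 4 iteration(s), the approximation is c_4 = 2.722500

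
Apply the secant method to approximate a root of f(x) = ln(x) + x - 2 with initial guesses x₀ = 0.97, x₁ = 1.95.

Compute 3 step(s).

f(x) = ln(x) + x - 2
x₀ = 0.97, x₁ = 1.95

Secant formula: x_{n+1} = x_n - f(x_n)(x_n - x_{n-1})/(f(x_n) - f(x_{n-1}))

Iteration 1:
  f(0.970000) = -1.060459
  f(1.950000) = 0.617829
  x_2 = 1.950000 - 0.617829×(1.950000 - 0.970000)/(0.617829 - (-1.060459))
       = 1.589232
Iteration 2:
  f(1.950000) = 0.617829
  f(1.589232) = 0.052483
  x_3 = 1.589232 - 0.052483×(1.589232 - 1.950000)/(0.052483 - 0.617829)
       = 1.555741
Iteration 3:
  f(1.589232) = 0.052483
  f(1.555741) = -0.002307
  x_4 = 1.555741 - (-0.002307)×(1.555741 - 1.589232)/(-0.002307 - 0.052483)
       = 1.557151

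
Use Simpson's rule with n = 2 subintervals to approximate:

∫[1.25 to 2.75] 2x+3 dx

f(x) = 2x+3
a = 1.25, b = 2.75, n = 2
h = (b - a)/n = 0.750000

Simpson's rule: (h/3)[f(x₀) + 4f(x₁) + 2f(x₂) + ... + f(xₙ)]

x_0 = 1.2500, f(x_0) = 5.500000, coefficient = 1
x_1 = 2.0000, f(x_1) = 7.000000, coefficient = 4
x_2 = 2.7500, f(x_2) = 8.500000, coefficient = 1

I ≈ (0.750000/3) × 42.000000 = 10.500000
Exact value: 10.500000
Error: 0.000000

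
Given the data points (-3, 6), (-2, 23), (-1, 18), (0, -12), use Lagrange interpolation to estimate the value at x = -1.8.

Lagrange interpolation formula:
P(x) = Σ yᵢ × Lᵢ(x)
where Lᵢ(x) = Π_{j≠i} (x - xⱼ)/(xᵢ - xⱼ)

L_0(-1.8) = (-1.8 - (-2))/(-3 - (-2)) × (-1.8 - (-1))/(-3 - (-1)) × (-1.8 - 0)/(-3 - 0) = -0.048000
L_1(-1.8) = (-1.8 - (-3))/(-2 - (-3)) × (-1.8 - (-1))/(-2 - (-1)) × (-1.8 - 0)/(-2 - 0) = 0.864000
L_2(-1.8) = (-1.8 - (-3))/(-1 - (-3)) × (-1.8 - (-2))/(-1 - (-2)) × (-1.8 - 0)/(-1 - 0) = 0.216000
L_3(-1.8) = (-1.8 - (-3))/(0 - (-3)) × (-1.8 - (-2))/(0 - (-2)) × (-1.8 - (-1))/(0 - (-1)) = -0.032000

P(-1.8) = 6×L_0(-1.8) + 23×L_1(-1.8) + 18×L_2(-1.8) + (-12)×L_3(-1.8)
P(-1.8) = 23.856000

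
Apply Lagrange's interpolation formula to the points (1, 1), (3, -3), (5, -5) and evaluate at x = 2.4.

Lagrange interpolation formula:
P(x) = Σ yᵢ × Lᵢ(x)
where Lᵢ(x) = Π_{j≠i} (x - xⱼ)/(xᵢ - xⱼ)

L_0(2.4) = (2.4 - 3)/(1 - 3) × (2.4 - 5)/(1 - 5) = 0.195000
L_1(2.4) = (2.4 - 1)/(3 - 1) × (2.4 - 5)/(3 - 5) = 0.910000
L_2(2.4) = (2.4 - 1)/(5 - 1) × (2.4 - 3)/(5 - 3) = -0.105000

P(2.4) = 1×L_0(2.4) + (-3)×L_1(2.4) + (-5)×L_2(2.4)
P(2.4) = -2.010000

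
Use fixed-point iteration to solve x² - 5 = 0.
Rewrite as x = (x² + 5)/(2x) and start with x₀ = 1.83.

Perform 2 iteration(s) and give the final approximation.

Equation: x² - 5 = 0
Fixed-point form: x = (x² + 5)/(2x)
x₀ = 1.83

x_1 = g(1.830000) = 2.281120
x_2 = g(2.281120) = 2.236513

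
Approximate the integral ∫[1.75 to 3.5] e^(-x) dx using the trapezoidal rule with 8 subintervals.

f(x) = e^(-x)
a = 1.75, b = 3.5, n = 8
h = (b - a)/n = 0.218750

Trapezoidal rule: (h/2)[f(x₀) + 2f(x₁) + 2f(x₂) + ... + f(xₙ)]

x_0 = 1.7500, f(x_0) = 0.173774, coefficient = 1
x_1 = 1.9688, f(x_1) = 0.139631, coefficient = 2
x_2 = 2.1875, f(x_2) = 0.112197, coefficient = 2
x_3 = 2.4062, f(x_3) = 0.090153, coefficient = 2
x_4 = 2.6250, f(x_4) = 0.072440, coefficient = 2
x_5 = 2.8438, f(x_5) = 0.058207, coefficient = 2
x_6 = 3.0625, f(x_6) = 0.046771, coefficient = 2
x_7 = 3.2812, f(x_7) = 0.037581, coefficient = 2
x_8 = 3.5000, f(x_8) = 0.030197, coefficient = 1

I ≈ (0.218750/2) × 1.317930 = 0.144149
Exact value: 0.143577
Error: 0.000572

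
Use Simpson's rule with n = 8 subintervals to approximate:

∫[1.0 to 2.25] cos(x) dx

f(x) = cos(x)
a = 1.0, b = 2.25, n = 8
h = (b - a)/n = 0.156250

Simpson's rule: (h/3)[f(x₀) + 4f(x₁) + 2f(x₂) + ... + f(xₙ)]

x_0 = 1.0000, f(x_0) = 0.540302, coefficient = 1
x_1 = 1.1562, f(x_1) = 0.402775, coefficient = 4
x_2 = 1.3125, f(x_2) = 0.255434, coefficient = 2
x_3 = 1.4688, f(x_3) = 0.101869, coefficient = 4
x_4 = 1.6250, f(x_4) = -0.054177, coefficient = 2
x_5 = 1.7812, f(x_5) = -0.208904, coefficient = 4
x_6 = 1.9375, f(x_6) = -0.358540, coefficient = 2
x_7 = 2.0938, f(x_7) = -0.499441, coefficient = 4
x_8 = 2.2500, f(x_8) = -0.628174, coefficient = 1

I ≈ (0.156250/3) × -1.217242 = -0.063398
Exact value: -0.063398
Error: 0.000000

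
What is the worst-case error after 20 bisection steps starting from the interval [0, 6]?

Bisection error bound: |error| ≤ (b-a)/2^n
|error| ≤ (6 - 0)/2^20 = 6/2^20
|error| ≤ 0.0000057220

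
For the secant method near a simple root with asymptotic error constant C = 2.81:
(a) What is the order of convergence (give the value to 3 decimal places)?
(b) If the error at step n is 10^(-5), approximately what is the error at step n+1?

(a) Secant method has superlinear convergence with order φ = (1+√5)/2 ≈ 1.618.
    This means |e_{n+1}| ≈ C|e_n|^1.618.

(b) With |e_n| = 10^(-5) and C = 2.81:
    |e_{n+1}| ≈ 2.81 × (10^(-5))^1.618 = 2.81 × 10^(-8.09)

(a) ≈ 1.618 (golden ratio); (b) |e_{n+1}| ≈ 2.283e-08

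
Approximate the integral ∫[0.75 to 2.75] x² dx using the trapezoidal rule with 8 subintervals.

f(x) = x²
a = 0.75, b = 2.75, n = 8
h = (b - a)/n = 0.250000

Trapezoidal rule: (h/2)[f(x₀) + 2f(x₁) + 2f(x₂) + ... + f(xₙ)]

x_0 = 0.7500, f(x_0) = 0.562500, coefficient = 1
x_1 = 1.0000, f(x_1) = 1.000000, coefficient = 2
x_2 = 1.2500, f(x_2) = 1.562500, coefficient = 2
x_3 = 1.5000, f(x_3) = 2.250000, coefficient = 2
x_4 = 1.7500, f(x_4) = 3.062500, coefficient = 2
x_5 = 2.0000, f(x_5) = 4.000000, coefficient = 2
x_6 = 2.2500, f(x_6) = 5.062500, coefficient = 2
x_7 = 2.5000, f(x_7) = 6.250000, coefficient = 2
x_8 = 2.7500, f(x_8) = 7.562500, coefficient = 1

I ≈ (0.250000/2) × 54.500000 = 6.812500
Exact value: 6.791667
Error: 0.020833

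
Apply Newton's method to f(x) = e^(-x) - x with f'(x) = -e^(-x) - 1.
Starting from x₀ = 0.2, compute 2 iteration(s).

f(x) = e^(-x) - x
f'(x) = -e^(-x) - 1
x₀ = 0.2

Newton-Raphson formula: x_{n+1} = x_n - f(x_n)/f'(x_n)

Iteration 1:
  f(0.200000) = 0.618731
  f'(0.200000) = -1.818731
  x_1 = 0.200000 - 0.618731/(-1.818731) = 0.540199
Iteration 2:
  f(0.540199) = 0.042433
  f'(0.540199) = -1.582632
  x_2 = 0.540199 - 0.042433/(-1.582632) = 0.567011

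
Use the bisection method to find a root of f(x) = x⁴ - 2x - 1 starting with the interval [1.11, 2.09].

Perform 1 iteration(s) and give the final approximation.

f(x) = x⁴ - 2x - 1
Initial interval: [1.11, 2.09]

Iteration 1:
  c_1 = (1.110000 + 2.090000)/2 = 1.600000
  f(c_1) = f(1.600000) = 2.353600
  f(a) × f(c) < 0, new interval: [1.110000, 1.600000]

After 1 iteration(s), the approximation is c_1 = 1.600000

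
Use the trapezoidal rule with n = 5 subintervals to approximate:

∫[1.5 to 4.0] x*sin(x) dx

f(x) = x*sin(x)
a = 1.5, b = 4.0, n = 5
h = (b - a)/n = 0.500000

Trapezoidal rule: (h/2)[f(x₀) + 2f(x₁) + 2f(x₂) + ... + f(xₙ)]

x_0 = 1.5000, f(x_0) = 1.496242, coefficient = 1
x_1 = 2.0000, f(x_1) = 1.818595, coefficient = 2
x_2 = 2.5000, f(x_2) = 1.496180, coefficient = 2
x_3 = 3.0000, f(x_3) = 0.423360, coefficient = 2
x_4 = 3.5000, f(x_4) = -1.227741, coefficient = 2
x_5 = 4.0000, f(x_5) = -3.027210, coefficient = 1

I ≈ (0.500000/2) × 3.489820 = 0.872455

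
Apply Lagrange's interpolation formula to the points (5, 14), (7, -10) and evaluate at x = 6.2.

Lagrange interpolation formula:
P(x) = Σ yᵢ × Lᵢ(x)
where Lᵢ(x) = Π_{j≠i} (x - xⱼ)/(xᵢ - xⱼ)

L_0(6.2) = (6.2 - 7)/(5 - 7) = 0.400000
L_1(6.2) = (6.2 - 5)/(7 - 5) = 0.600000

P(6.2) = 14×L_0(6.2) + (-10)×L_1(6.2)
P(6.2) = -0.400000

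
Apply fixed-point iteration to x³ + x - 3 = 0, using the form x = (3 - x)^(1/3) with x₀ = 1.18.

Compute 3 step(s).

Equation: x³ + x - 3 = 0
Fixed-point form: x = (3 - x)^(1/3)
x₀ = 1.18

x_1 = g(1.180000) = 1.220929
x_2 = g(1.220929) = 1.211707
x_3 = g(1.211707) = 1.213797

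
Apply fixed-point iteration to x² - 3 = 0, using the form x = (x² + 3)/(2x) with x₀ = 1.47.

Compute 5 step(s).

Equation: x² - 3 = 0
Fixed-point form: x = (x² + 3)/(2x)
x₀ = 1.47

x_1 = g(1.470000) = 1.755408
x_2 = g(1.755408) = 1.732206
x_3 = g(1.732206) = 1.732051
x_4 = g(1.732051) = 1.732051
x_5 = g(1.732051) = 1.732051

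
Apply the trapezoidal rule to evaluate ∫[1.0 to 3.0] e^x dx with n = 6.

f(x) = e^x
a = 1.0, b = 3.0, n = 6
h = (b - a)/n = 0.333333

Trapezoidal rule: (h/2)[f(x₀) + 2f(x₁) + 2f(x₂) + ... + f(xₙ)]

x_0 = 1.0000, f(x_0) = 2.718282, coefficient = 1
x_1 = 1.3333, f(x_1) = 3.793668, coefficient = 2
x_2 = 1.6667, f(x_2) = 5.294490, coefficient = 2
x_3 = 2.0000, f(x_3) = 7.389056, coefficient = 2
x_4 = 2.3333, f(x_4) = 10.312259, coefficient = 2
x_5 = 2.6667, f(x_5) = 14.391916, coefficient = 2
x_6 = 3.0000, f(x_6) = 20.085537, coefficient = 1

I ≈ (0.333333/2) × 105.166596 = 17.527766
Exact value: 17.367255
Error: 0.160511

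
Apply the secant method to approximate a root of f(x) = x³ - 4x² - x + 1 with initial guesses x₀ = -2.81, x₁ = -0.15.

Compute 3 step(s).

f(x) = x³ - 4x² - x + 1
x₀ = -2.81, x₁ = -0.15

Secant formula: x_{n+1} = x_n - f(x_n)(x_n - x_{n-1})/(f(x_n) - f(x_{n-1}))

Iteration 1:
  f(-2.810000) = -49.962441
  f(-0.150000) = 1.056625
  x_2 = -0.150000 - 1.056625×(-0.150000 - (-2.810000))/(1.056625 - (-49.962441))
       = -0.205090
Iteration 2:
  f(-0.150000) = 1.056625
  f(-0.205090) = 1.028216
  x_3 = -0.205090 - 1.028216×(-0.205090 - (-0.150000))/(1.028216 - 1.056625)
       = -2.198978
Iteration 3:
  f(-0.205090) = 1.028216
  f(-2.198978) = -26.776219
  x_4 = -2.198978 - (-26.776219)×(-2.198978 - (-0.205090))/(-26.776219 - 1.028216)
       = -0.278824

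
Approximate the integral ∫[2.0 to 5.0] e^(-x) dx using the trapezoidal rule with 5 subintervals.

f(x) = e^(-x)
a = 2.0, b = 5.0, n = 5
h = (b - a)/n = 0.600000

Trapezoidal rule: (h/2)[f(x₀) + 2f(x₁) + 2f(x₂) + ... + f(xₙ)]

x_0 = 2.0000, f(x_0) = 0.135335, coefficient = 1
x_1 = 2.6000, f(x_1) = 0.074274, coefficient = 2
x_2 = 3.2000, f(x_2) = 0.040762, coefficient = 2
x_3 = 3.8000, f(x_3) = 0.022371, coefficient = 2
x_4 = 4.4000, f(x_4) = 0.012277, coefficient = 2
x_5 = 5.0000, f(x_5) = 0.006738, coefficient = 1

I ≈ (0.600000/2) × 0.441441 = 0.132432
Exact value: 0.128597
Error: 0.003835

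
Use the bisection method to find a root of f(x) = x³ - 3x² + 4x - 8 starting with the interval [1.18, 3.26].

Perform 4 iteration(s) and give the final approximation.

f(x) = x³ - 3x² + 4x - 8
Initial interval: [1.18, 3.26]

Iteration 1:
  c_1 = (1.180000 + 3.260000)/2 = 2.220000
  f(c_1) = f(2.220000) = -2.964152
  f(a) × f(c) ≥ 0, new interval: [2.220000, 3.260000]
Iteration 2:
  c_2 = (2.220000 + 3.260000)/2 = 2.740000
  f(c_2) = f(2.740000) = 1.008024
  f(a) × f(c) < 0, new interval: [2.220000, 2.740000]
Iteration 3:
  c_3 = (2.220000 + 2.740000)/2 = 2.480000
  f(c_3) = f(2.480000) = -1.278208
  f(a) × f(c) ≥ 0, new interval: [2.480000, 2.740000]
Iteration 4:
  c_4 = (2.480000 + 2.740000)/2 = 2.610000
  f(c_4) = f(2.610000) = -0.216719
  f(a) × f(c) ≥ 0, new interval: [2.610000, 2.740000]

After 4 iteration(s), the approximation is c_4 = 2.610000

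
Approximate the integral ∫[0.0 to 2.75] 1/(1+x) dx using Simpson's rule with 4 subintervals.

f(x) = 1/(1+x)
a = 0.0, b = 2.75, n = 4
h = (b - a)/n = 0.687500

Simpson's rule: (h/3)[f(x₀) + 4f(x₁) + 2f(x₂) + ... + f(xₙ)]

x_0 = 0.0000, f(x_0) = 1.000000, coefficient = 1
x_1 = 0.6875, f(x_1) = 0.592593, coefficient = 4
x_2 = 1.3750, f(x_2) = 0.421053, coefficient = 2
x_3 = 2.0625, f(x_3) = 0.326531, coefficient = 4
x_4 = 2.7500, f(x_4) = 0.266667, coefficient = 1

I ≈ (0.687500/3) × 5.785265 = 1.325790
Exact value: 1.321756
Error: 0.004034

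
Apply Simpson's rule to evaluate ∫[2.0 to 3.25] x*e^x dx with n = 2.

f(x) = x*e^x
a = 2.0, b = 3.25, n = 2
h = (b - a)/n = 0.625000

Simpson's rule: (h/3)[f(x₀) + 4f(x₁) + 2f(x₂) + ... + f(xₙ)]

x_0 = 2.0000, f(x_0) = 14.778112, coefficient = 1
x_1 = 2.6250, f(x_1) = 36.237007, coefficient = 4
x_2 = 3.2500, f(x_2) = 83.818605, coefficient = 1

I ≈ (0.625000/3) × 243.544746 = 50.738489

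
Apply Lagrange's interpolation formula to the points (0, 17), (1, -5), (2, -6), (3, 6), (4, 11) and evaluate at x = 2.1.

Lagrange interpolation formula:
P(x) = Σ yᵢ × Lᵢ(x)
where Lᵢ(x) = Π_{j≠i} (x - xⱼ)/(xᵢ - xⱼ)

L_0(2.1) = (2.1 - 1)/(0 - 1) × (2.1 - 2)/(0 - 2) × (2.1 - 3)/(0 - 3) × (2.1 - 4)/(0 - 4) = 0.007838
L_1(2.1) = (2.1 - 0)/(1 - 0) × (2.1 - 2)/(1 - 2) × (2.1 - 3)/(1 - 3) × (2.1 - 4)/(1 - 4) = -0.059850
L_2(2.1) = (2.1 - 0)/(2 - 0) × (2.1 - 1)/(2 - 1) × (2.1 - 3)/(2 - 3) × (2.1 - 4)/(2 - 4) = 0.987525
L_3(2.1) = (2.1 - 0)/(3 - 0) × (2.1 - 1)/(3 - 1) × (2.1 - 2)/(3 - 2) × (2.1 - 4)/(3 - 4) = 0.073150
L_4(2.1) = (2.1 - 0)/(4 - 0) × (2.1 - 1)/(4 - 1) × (2.1 - 2)/(4 - 2) × (2.1 - 3)/(4 - 3) = -0.008663

P(2.1) = 17×L_0(2.1) + (-5)×L_1(2.1) + (-6)×L_2(2.1) + 6×L_3(2.1) + 11×L_4(2.1)
P(2.1) = -5.149050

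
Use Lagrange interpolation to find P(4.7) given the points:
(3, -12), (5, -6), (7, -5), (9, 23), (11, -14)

Lagrange interpolation formula:
P(x) = Σ yᵢ × Lᵢ(x)
where Lᵢ(x) = Π_{j≠i} (x - xⱼ)/(xᵢ - xⱼ)

L_0(4.7) = (4.7 - 5)/(3 - 5) × (4.7 - 7)/(3 - 7) × (4.7 - 9)/(3 - 9) × (4.7 - 11)/(3 - 11) = 0.048677
L_1(4.7) = (4.7 - 3)/(5 - 3) × (4.7 - 7)/(5 - 7) × (4.7 - 9)/(5 - 9) × (4.7 - 11)/(5 - 11) = 1.103353
L_2(4.7) = (4.7 - 3)/(7 - 3) × (4.7 - 5)/(7 - 5) × (4.7 - 9)/(7 - 9) × (4.7 - 11)/(7 - 11) = -0.215873
L_3(4.7) = (4.7 - 3)/(9 - 3) × (4.7 - 5)/(9 - 5) × (4.7 - 7)/(9 - 7) × (4.7 - 11)/(9 - 11) = 0.076978
L_4(4.7) = (4.7 - 3)/(11 - 3) × (4.7 - 5)/(11 - 5) × (4.7 - 7)/(11 - 7) × (4.7 - 9)/(11 - 9) = -0.013135

P(4.7) = (-12)×L_0(4.7) + (-6)×L_1(4.7) + (-5)×L_2(4.7) + 23×L_3(4.7) + (-14)×L_4(4.7)
P(4.7) = -4.170491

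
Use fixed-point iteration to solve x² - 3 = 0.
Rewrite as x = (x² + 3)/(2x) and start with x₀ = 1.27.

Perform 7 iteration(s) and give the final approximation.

Equation: x² - 3 = 0
Fixed-point form: x = (x² + 3)/(2x)
x₀ = 1.27

x_1 = g(1.270000) = 1.816102
x_2 = g(1.816102) = 1.733996
x_3 = g(1.733996) = 1.732052
x_4 = g(1.732052) = 1.732051
x_5 = g(1.732051) = 1.732051
x_6 = g(1.732051) = 1.732051
x_7 = g(1.732051) = 1.732051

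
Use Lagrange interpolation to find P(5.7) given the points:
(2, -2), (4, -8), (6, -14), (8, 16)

Lagrange interpolation formula:
P(x) = Σ yᵢ × Lᵢ(x)
where Lᵢ(x) = Π_{j≠i} (x - xⱼ)/(xᵢ - xⱼ)

L_0(5.7) = (5.7 - 4)/(2 - 4) × (5.7 - 6)/(2 - 6) × (5.7 - 8)/(2 - 8) = -0.024437
L_1(5.7) = (5.7 - 2)/(4 - 2) × (5.7 - 6)/(4 - 6) × (5.7 - 8)/(4 - 8) = 0.159562
L_2(5.7) = (5.7 - 2)/(6 - 2) × (5.7 - 4)/(6 - 4) × (5.7 - 8)/(6 - 8) = 0.904188
L_3(5.7) = (5.7 - 2)/(8 - 2) × (5.7 - 4)/(8 - 4) × (5.7 - 6)/(8 - 6) = -0.039312

P(5.7) = (-2)×L_0(5.7) + (-8)×L_1(5.7) + (-14)×L_2(5.7) + 16×L_3(5.7)
P(5.7) = -14.515250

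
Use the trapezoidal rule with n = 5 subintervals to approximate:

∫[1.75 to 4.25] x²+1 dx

f(x) = x²+1
a = 1.75, b = 4.25, n = 5
h = (b - a)/n = 0.500000

Trapezoidal rule: (h/2)[f(x₀) + 2f(x₁) + 2f(x₂) + ... + f(xₙ)]

x_0 = 1.7500, f(x_0) = 4.062500, coefficient = 1
x_1 = 2.2500, f(x_1) = 6.062500, coefficient = 2
x_2 = 2.7500, f(x_2) = 8.562500, coefficient = 2
x_3 = 3.2500, f(x_3) = 11.562500, coefficient = 2
x_4 = 3.7500, f(x_4) = 15.062500, coefficient = 2
x_5 = 4.2500, f(x_5) = 19.062500, coefficient = 1

I ≈ (0.500000/2) × 105.625000 = 26.406250
Exact value: 26.302083
Error: 0.104167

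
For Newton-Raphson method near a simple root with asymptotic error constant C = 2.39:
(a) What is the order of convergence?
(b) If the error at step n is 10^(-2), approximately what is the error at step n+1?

(a) Newton-Raphson has quadratic (order 2) convergence near simple roots.
    This means |e_{n+1}| ≈ C|e_n|².

(b) With |e_n| = 10^(-2) and C = 2.39:
    |e_{n+1}| ≈ 2.39 × (10^(-2))² = 2.39 × 10^(-4)

(a) 2 (quadratic); (b) |e_{n+1}| ≈ 2.390e-04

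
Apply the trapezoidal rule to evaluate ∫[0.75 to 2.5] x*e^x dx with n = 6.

f(x) = x*e^x
a = 0.75, b = 2.5, n = 6
h = (b - a)/n = 0.291667

Trapezoidal rule: (h/2)[f(x₀) + 2f(x₁) + 2f(x₂) + ... + f(xₙ)]

x_0 = 0.7500, f(x_0) = 1.587750, coefficient = 1
x_1 = 1.0417, f(x_1) = 2.952017, coefficient = 2
x_2 = 1.3333, f(x_2) = 5.058224, coefficient = 2
x_3 = 1.6250, f(x_3) = 8.252431, coefficient = 2
x_4 = 1.9167, f(x_4) = 13.029998, coefficient = 2
x_5 = 2.2083, f(x_5) = 20.097017, coefficient = 2
x_6 = 2.5000, f(x_6) = 30.456235, coefficient = 1

I ≈ (0.291667/2) × 130.823359 = 19.078407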